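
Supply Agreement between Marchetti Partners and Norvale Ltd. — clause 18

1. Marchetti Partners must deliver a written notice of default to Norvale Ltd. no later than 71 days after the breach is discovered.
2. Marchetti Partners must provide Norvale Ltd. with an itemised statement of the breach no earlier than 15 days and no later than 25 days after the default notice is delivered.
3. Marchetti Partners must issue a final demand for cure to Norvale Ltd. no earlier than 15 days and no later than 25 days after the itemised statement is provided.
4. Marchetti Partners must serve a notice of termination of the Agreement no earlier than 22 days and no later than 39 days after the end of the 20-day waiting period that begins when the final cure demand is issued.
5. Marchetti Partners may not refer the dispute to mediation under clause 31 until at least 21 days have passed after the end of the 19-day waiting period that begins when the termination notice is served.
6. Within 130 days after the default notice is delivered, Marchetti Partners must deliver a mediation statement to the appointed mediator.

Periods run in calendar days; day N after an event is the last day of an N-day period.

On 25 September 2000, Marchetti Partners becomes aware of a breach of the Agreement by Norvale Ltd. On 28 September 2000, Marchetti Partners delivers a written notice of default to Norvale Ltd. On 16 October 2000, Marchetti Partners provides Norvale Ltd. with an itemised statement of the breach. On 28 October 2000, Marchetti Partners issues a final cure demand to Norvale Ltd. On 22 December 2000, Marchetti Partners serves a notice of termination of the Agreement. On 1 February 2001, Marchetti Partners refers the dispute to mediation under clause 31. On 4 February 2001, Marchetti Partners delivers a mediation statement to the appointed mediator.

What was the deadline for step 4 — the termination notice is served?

26 December 2000

The final cure demand is issued on 28 October 2000; the 20-day waiting period therefore ends 17 November 2000, and step 4 runs from that date. The window is 22–39 days after 17 November 2000; it closes on 26 December 2000.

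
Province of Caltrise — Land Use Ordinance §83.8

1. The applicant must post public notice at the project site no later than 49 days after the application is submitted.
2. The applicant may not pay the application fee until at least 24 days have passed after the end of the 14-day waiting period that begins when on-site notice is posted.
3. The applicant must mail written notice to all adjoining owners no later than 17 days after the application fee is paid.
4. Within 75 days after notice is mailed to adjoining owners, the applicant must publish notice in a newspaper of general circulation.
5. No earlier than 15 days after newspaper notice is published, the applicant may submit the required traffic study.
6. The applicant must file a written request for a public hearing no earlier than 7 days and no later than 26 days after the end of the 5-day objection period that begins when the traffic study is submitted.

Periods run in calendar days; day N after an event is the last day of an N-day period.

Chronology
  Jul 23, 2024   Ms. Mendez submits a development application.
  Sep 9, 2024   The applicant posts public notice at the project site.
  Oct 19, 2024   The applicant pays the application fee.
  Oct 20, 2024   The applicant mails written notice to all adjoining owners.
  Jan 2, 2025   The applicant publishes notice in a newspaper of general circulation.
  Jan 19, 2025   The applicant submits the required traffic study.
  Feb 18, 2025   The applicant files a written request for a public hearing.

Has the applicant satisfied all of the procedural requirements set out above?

Yes

Step 1: 49 days after Jul 23, 2024 (when the application is submitted) is Sep 10, 2024; done Sep 9, 2024 — timely.
Step 2: the earliest permitted date is 24 days after Sep 23, 2024 (end of the 14-day waiting period, which began when on-site notice is posted on Sep 9, 2024), i.e. Oct 17, 2024; Oct 19, 2024 is on or after that date.
Step 3: 17 days after Oct 19, 2024 (when the application fee is paid) is Nov 5, 2024; completed Oct 20, 2024, before the deadline.
Step 4: 75 days after Oct 20, 2024 (when notice is mailed to adjoining owners) is Jan 3, 2025; done Jan 2, 2025 — timely.
Step 5: the earliest permitted date is 15 days after Jan 2, 2025 (when newspaper notice is published), i.e. Jan 17, 2025; done Jan 19, 2025, after the minimum wait.
Step 6: the window is 7–26 days after Jan 24, 2025 (end of the 5-day objection period, which began when the traffic study is submitted on Jan 19, 2025), so Jan 31, 2025 through Feb 19, 2025; done Feb 18, 2025 — within the window.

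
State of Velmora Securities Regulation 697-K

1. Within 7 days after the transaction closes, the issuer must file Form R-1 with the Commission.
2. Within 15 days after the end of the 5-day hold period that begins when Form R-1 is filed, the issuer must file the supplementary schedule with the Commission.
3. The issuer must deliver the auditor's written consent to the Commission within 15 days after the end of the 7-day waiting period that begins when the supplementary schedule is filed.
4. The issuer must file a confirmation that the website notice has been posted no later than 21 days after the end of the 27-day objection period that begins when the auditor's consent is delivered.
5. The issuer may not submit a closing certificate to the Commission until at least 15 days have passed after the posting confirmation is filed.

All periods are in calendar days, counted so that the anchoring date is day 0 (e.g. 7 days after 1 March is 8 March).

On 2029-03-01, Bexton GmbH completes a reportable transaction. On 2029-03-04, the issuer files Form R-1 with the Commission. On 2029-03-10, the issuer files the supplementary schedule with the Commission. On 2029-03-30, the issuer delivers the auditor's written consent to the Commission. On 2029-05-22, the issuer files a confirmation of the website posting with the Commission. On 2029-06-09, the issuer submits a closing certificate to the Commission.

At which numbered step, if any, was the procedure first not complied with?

Step 4

Step 1: 7 days after 2029-03-01 (when the transaction closes) is 2029-03-08; done 2029-03-04 — timely.
Step 2: 15 days after 2029-03-09 (end of the 5-day hold period, which began when Form R-1 is filed on 2029-03-04) is 2029-03-24; completed 2029-03-10, before the deadline.
Step 3: 15 days after 2029-03-17 (end of the 7-day waiting period, which began when the supplementary schedule is filed on 2029-03-10) is 2029-04-01; done 2029-03-30 — timely.
Step 4: 21 days after 2029-04-26 (end of the 27-day objection period, which began when the auditor's consent is delivered on 2029-03-30) is 2029-05-17; not done until 2029-05-22, 5 days after the deadline.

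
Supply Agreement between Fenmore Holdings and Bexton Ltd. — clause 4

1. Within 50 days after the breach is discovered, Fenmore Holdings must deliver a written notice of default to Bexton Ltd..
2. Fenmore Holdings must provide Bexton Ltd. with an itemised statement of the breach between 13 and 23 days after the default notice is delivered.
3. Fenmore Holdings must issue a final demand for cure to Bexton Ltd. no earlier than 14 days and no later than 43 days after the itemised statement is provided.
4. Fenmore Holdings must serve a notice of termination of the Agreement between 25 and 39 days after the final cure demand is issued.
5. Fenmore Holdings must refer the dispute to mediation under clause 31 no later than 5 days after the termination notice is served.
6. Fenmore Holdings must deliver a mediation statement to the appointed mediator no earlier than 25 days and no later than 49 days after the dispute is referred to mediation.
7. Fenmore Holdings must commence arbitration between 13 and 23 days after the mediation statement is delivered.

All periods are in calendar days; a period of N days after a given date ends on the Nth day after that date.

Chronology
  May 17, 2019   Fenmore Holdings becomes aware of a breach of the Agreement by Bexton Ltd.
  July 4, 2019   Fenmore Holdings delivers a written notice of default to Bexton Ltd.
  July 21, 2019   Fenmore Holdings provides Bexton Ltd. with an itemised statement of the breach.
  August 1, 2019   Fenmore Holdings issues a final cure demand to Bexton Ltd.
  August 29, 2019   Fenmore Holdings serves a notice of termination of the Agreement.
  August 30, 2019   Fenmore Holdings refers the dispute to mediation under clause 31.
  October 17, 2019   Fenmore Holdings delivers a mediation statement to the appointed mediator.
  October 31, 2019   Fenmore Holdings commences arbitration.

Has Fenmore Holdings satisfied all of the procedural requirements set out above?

No

Step 1 — counting 50 days from May 17, 2019 (when the breach is discovered) gives a deadline of July 6, 2019; done July 4, 2019 — timely.
Step 2 — 13 and 23 days from July 4, 2019 (when the default notice is delivered) are July 17, 2019 and July 27, 2019 respectively; July 21, 2019 falls inside that range.
Step 3 — 14 and 43 days from July 21, 2019 (when the itemised statement is provided) are August 4, 2019 and September 2, 2019 respectively; August 1, 2019 is 3 days too early.
The analysis stops there.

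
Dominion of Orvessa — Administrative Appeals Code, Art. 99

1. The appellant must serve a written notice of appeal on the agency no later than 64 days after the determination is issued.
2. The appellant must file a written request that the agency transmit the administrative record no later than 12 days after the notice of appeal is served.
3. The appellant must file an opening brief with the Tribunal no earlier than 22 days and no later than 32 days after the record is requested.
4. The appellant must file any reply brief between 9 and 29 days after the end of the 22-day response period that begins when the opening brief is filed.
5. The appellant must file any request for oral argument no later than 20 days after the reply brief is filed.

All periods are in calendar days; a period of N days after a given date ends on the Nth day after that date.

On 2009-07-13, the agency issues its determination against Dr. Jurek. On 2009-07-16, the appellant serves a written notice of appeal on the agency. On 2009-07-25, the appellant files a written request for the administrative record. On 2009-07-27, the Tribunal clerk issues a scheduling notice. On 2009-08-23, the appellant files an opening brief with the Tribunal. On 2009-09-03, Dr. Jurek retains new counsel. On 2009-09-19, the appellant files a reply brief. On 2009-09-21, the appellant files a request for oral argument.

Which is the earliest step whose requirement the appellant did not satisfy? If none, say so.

(1) due by 2009-07-13 + 64 days = 2009-09-15; done 2009-07-16 — timely.
(2) due by 2009-07-16 + 12 days = 2009-07-28; completed 2009-07-25, before the deadline.
(3) the permitted window runs from 2009-07-25 + 22 = 2009-08-16 to 2009-07-25 + 32 = 2009-08-26; done 2009-08-23, which is between those dates.
(4) the permitted window runs from 2009-09-14 + 9 = 2009-09-23 to 2009-09-14 + 29 = 2009-10-13; 2009-09-19 is 4 days too early.

Step 4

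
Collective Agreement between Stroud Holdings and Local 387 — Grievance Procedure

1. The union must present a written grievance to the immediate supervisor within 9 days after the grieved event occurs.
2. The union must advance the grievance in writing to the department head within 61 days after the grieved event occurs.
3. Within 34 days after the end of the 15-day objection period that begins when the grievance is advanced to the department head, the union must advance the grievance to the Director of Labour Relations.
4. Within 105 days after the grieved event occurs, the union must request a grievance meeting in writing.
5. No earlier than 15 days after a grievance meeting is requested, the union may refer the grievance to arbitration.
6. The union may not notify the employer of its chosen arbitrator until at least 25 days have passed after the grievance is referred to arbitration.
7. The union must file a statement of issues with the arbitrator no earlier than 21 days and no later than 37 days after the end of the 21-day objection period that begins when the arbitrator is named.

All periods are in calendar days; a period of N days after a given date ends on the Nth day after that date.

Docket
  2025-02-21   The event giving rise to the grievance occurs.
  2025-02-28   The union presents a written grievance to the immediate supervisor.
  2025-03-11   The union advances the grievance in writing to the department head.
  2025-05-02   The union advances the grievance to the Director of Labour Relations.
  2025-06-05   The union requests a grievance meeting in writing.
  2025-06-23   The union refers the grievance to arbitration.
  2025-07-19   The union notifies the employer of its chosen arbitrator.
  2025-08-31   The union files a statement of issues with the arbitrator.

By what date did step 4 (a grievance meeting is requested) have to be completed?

2025-06-06

Step 4 runs from 2025-02-21, when the grieved event occurs. 105 days after 2025-02-21 is 2025-06-06.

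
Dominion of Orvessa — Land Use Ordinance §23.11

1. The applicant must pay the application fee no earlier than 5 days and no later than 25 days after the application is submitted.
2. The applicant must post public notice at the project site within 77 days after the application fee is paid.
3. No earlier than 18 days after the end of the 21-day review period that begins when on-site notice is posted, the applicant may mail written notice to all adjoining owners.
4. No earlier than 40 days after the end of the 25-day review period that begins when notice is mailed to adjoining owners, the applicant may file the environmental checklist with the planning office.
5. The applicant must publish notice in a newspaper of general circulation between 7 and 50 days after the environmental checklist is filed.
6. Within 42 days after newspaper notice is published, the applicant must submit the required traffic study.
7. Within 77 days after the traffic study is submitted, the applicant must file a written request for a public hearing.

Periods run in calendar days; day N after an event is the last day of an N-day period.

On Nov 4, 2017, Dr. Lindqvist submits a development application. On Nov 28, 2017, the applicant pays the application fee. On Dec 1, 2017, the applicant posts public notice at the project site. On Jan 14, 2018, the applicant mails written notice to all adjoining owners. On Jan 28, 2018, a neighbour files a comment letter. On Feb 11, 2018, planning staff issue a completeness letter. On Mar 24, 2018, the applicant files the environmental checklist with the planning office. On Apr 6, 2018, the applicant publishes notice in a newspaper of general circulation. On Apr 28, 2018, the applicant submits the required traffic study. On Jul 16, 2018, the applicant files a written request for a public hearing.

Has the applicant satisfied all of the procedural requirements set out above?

No

Step 1: the window is 5–25 days after Nov 4, 2017 (when the application is submitted), so Nov 9, 2017 through Nov 29, 2017; done Nov 28, 2017, which is between those dates.
Step 2: 77 days after Nov 28, 2017 (when the application fee is paid) is Feb 13, 2018; Dec 1, 2017 is within that limit.
Step 3: the earliest permitted date is 18 days after Dec 22, 2017 (end of the 21-day review period, which began when on-site notice is posted on Dec 1, 2017), i.e. Jan 9, 2018; done Jan 14, 2018, after the minimum wait.
Step 4: the earliest permitted date is 40 days after Feb 8, 2018 (end of the 25-day review period, which began when notice is mailed to adjoining owners on Jan 14, 2018), i.e. Mar 20, 2018; done Mar 24, 2018, after the minimum wait.
Step 5: the window is 7–50 days after Mar 24, 2018 (when the environmental checklist is filed), so Mar 31, 2018 through May 13, 2018; Apr 6, 2018 falls inside that range.
Step 6: 42 days after Apr 6, 2018 (when newspaper notice is published) is May 18, 2018; done Apr 28, 2018 — timely.
Step 7: 77 days after Apr 28, 2018 (when the traffic study is submitted) is Jul 14, 2018; done Jul 16, 2018 — 2 days late.
The procedure was therefore not followed at step 7.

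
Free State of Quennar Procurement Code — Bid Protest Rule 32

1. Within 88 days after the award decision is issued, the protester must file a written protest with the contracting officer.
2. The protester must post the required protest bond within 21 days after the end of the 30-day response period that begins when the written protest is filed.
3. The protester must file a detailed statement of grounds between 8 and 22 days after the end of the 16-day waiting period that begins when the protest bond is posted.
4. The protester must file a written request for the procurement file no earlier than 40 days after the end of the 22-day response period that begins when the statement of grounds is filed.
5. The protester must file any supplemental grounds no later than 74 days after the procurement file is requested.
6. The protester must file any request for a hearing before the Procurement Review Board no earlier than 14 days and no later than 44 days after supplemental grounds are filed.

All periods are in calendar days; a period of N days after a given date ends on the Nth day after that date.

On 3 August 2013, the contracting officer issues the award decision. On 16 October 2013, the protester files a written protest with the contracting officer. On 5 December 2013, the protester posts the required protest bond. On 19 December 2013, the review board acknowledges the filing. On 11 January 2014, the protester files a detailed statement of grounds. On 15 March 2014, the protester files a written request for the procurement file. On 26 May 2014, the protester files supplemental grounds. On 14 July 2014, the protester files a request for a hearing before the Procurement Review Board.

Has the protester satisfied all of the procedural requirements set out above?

(1) due by 3 August 2013 + 88 days = 30 October 2013; completed 16 October 2013, before the deadline.
(2) due by 15 November 2013 + 21 days = 6 December 2013; completed 5 December 2013, before the deadline.
(3) the permitted window runs from 21 December 2013 + 8 = 29 December 2013 to 21 December 2013 + 22 = 12 January 2014; done 11 January 2014 — within the window.
(4) permitted from 2 February 2014 + 40 days = 14 March 2014 onward; done 15 March 2014, after the minimum wait.
(5) due by 15 March 2014 + 74 days = 28 May 2014; completed 26 May 2014, before the deadline.
(6) the permitted window runs from 26 May 2014 + 14 = 9 June 2014 to 26 May 2014 + 44 = 9 July 2014; 14 July 2014 is 5 days past the end of the window.

No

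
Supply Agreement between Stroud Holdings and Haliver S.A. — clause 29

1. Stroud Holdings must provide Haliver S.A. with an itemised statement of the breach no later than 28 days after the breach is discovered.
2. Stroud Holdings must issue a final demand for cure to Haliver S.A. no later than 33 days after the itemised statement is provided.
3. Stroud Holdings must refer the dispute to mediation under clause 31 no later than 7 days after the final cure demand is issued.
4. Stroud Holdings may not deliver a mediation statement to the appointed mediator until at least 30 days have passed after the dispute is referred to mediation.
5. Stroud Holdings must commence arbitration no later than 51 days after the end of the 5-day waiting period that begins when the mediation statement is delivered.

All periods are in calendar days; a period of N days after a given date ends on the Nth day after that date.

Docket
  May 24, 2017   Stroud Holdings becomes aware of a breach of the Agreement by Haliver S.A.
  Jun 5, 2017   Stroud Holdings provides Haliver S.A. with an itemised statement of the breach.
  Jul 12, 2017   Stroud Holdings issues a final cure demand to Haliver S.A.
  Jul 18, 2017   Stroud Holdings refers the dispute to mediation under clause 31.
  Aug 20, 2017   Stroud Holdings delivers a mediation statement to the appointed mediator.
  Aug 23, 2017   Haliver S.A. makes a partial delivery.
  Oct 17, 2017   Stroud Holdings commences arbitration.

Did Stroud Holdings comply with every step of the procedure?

No

(1) due by May 24, 2017 + 28 days = Jun 21, 2017; Jun 5, 2017 is within that limit.
(2) due by Jun 5, 2017 + 33 days = Jul 8, 2017; not done until Jul 12, 2017, 4 days after the deadline.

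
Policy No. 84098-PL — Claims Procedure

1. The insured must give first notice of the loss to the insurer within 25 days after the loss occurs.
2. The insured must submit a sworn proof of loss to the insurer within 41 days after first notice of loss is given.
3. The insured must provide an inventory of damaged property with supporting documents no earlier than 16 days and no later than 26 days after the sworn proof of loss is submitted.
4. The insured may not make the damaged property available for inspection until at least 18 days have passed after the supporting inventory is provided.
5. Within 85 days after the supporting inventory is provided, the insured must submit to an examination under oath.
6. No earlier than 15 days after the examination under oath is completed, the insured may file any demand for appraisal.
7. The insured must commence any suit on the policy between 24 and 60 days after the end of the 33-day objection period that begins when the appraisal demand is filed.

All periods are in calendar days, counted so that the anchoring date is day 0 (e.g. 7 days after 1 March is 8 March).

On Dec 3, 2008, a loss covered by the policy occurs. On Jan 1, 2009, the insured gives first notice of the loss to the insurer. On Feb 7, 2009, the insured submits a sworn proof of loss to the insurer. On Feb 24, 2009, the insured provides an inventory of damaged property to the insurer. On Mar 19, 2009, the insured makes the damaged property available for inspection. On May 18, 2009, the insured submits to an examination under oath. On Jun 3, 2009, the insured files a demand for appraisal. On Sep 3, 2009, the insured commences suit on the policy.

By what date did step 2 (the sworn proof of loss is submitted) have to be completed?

Step 2 runs from Jan 1, 2009, when first notice of loss is given. 41 days after Jan 1, 2009 is Feb 11, 2009.

Feb 11, 2009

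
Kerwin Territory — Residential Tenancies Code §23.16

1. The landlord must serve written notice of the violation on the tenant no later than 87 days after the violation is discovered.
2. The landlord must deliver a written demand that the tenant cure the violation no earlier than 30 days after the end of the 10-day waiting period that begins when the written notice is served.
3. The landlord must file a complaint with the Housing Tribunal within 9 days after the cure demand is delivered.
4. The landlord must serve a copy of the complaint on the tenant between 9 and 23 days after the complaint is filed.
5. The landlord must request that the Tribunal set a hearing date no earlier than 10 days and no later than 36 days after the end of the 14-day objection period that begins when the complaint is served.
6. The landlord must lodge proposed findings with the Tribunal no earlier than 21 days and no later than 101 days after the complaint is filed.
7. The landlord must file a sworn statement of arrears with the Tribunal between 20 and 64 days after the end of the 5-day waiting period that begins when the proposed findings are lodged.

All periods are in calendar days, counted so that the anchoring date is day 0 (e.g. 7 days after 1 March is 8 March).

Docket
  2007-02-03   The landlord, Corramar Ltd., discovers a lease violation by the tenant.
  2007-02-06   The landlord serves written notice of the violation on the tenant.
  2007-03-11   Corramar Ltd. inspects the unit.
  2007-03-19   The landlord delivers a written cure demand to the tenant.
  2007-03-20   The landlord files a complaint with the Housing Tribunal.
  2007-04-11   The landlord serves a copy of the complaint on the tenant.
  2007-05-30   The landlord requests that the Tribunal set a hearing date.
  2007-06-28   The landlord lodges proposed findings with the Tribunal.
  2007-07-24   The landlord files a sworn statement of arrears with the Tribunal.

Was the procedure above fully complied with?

Yes

Step 1: 87 days after 2007-02-03 (when the violation is discovered) is 2007-05-01; completed 2007-02-06, before the deadline.
Step 2: the earliest permitted date is 30 days after 2007-02-16 (end of the 10-day waiting period, which began when the written notice is served on 2007-02-06), i.e. 2007-03-18; done 2007-03-19, after the minimum wait.
Step 3: 9 days after 2007-03-19 (when the cure demand is delivered) is 2007-03-28; done 2007-03-20 — timely.
Step 4: the window is 9–23 days after 2007-03-20 (when the complaint is filed), so 2007-03-29 through 2007-04-12; done 2007-04-11 — within the window.
Step 5: the window is 10–36 days after 2007-04-25 (end of the 14-day objection period, which began when the complaint is served on 2007-04-11), so 2007-05-05 through 2007-05-31; done 2007-05-30 — within the window.
Step 6: the window is 21–101 days after 2007-03-20 (when the complaint is filed), so 2007-04-10 through 2007-06-29; 2007-06-28 falls inside that range.
Step 7: the window is 20–64 days after 2007-07-03 (end of the 5-day waiting period, which began when the proposed findings are lodged on 2007-06-28), so 2007-07-23 through 2007-09-05; 2007-07-24 falls inside that range.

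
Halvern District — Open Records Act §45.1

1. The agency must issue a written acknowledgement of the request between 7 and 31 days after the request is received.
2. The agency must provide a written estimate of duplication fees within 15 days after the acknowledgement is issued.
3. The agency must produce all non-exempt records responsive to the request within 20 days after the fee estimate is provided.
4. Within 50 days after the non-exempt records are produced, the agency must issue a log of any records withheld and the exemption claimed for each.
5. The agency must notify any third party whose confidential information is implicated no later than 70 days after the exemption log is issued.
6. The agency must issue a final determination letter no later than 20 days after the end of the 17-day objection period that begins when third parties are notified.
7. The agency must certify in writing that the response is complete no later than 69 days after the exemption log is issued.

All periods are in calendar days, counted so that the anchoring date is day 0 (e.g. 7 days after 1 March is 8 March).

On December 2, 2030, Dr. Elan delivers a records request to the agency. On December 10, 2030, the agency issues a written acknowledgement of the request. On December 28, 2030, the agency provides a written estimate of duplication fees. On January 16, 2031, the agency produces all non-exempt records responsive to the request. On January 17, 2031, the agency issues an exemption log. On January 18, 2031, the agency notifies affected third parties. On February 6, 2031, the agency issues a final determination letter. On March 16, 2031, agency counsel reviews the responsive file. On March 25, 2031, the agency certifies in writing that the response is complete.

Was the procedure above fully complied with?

No

Step 1: the window is 7–31 days after December 2, 2030 (when the request is received), so December 9, 2030 through January 2, 2031; done December 10, 2030, which is between those dates.
Step 2: 15 days after December 10, 2030 (when the acknowledgement is issued) is December 25, 2030; done December 28, 2030 — 3 days late.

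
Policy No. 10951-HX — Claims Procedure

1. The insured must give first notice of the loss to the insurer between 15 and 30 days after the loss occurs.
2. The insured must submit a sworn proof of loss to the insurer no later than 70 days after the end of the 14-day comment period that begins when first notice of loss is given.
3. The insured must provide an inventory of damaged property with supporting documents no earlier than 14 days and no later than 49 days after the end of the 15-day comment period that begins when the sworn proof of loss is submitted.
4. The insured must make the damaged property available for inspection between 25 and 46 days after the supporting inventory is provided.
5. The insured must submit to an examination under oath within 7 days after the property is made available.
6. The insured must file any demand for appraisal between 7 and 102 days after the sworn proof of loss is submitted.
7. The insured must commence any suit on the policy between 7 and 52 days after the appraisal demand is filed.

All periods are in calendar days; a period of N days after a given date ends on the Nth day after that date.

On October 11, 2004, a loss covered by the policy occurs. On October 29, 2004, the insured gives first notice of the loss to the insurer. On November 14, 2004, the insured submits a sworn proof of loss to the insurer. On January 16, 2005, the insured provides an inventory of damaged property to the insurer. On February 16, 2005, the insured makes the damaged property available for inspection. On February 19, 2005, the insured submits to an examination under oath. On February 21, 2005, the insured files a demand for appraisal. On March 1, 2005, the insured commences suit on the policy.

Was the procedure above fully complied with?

Yes

(1) the permitted window runs from October 11, 2004 + 15 = October 26, 2004 to October 11, 2004 + 30 = November 10, 2004; done October 29, 2004, which is between those dates.
(2) due by November 12, 2004 + 70 days = January 21, 2005; done November 14, 2004 — timely.
(3) the permitted window runs from November 29, 2004 + 14 = December 13, 2004 to November 29, 2004 + 49 = January 17, 2005; done January 16, 2005, which is between those dates.
(4) the permitted window runs from January 16, 2005 + 25 = February 10, 2005 to January 16, 2005 + 46 = March 3, 2005; done February 16, 2005, which is between those dates.
(5) due by February 16, 2005 + 7 days = February 23, 2005; February 19, 2005 is within that limit.
(6) the permitted window runs from November 14, 2004 + 7 = November 21, 2004 to November 14, 2004 + 102 = February 24, 2005; February 21, 2005 falls inside that range.
(7) the permitted window runs from February 21, 2005 + 7 = February 28, 2005 to February 21, 2005 + 52 = April 14, 2005; March 1, 2005 falls inside that range.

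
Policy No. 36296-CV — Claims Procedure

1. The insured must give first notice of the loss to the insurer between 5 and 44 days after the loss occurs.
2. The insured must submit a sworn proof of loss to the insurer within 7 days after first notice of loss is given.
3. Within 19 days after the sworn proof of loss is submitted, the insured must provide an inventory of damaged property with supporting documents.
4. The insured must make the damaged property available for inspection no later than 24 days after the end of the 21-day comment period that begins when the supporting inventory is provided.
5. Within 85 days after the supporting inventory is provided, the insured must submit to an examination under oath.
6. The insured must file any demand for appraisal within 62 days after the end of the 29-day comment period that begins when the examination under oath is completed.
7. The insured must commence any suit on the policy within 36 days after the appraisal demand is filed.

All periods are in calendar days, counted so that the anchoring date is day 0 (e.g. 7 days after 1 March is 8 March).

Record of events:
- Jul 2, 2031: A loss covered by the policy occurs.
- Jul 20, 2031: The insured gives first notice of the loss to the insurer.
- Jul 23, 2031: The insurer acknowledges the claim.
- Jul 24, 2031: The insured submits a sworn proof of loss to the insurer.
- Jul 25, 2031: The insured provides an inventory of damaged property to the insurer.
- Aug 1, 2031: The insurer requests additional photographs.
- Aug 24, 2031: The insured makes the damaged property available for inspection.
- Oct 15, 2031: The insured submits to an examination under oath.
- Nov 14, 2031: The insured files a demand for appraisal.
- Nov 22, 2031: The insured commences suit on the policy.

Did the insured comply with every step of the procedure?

Yes

Step 1: the window is 5–44 days after Jul 2, 2031 (when the loss occurs), so Jul 7, 2031 through Aug 15, 2031; Jul 20, 2031 falls inside that range.
Step 2: 7 days after Jul 20, 2031 (when first notice of loss is given) is Jul 27, 2031; done Jul 24, 2031 — timely.
Step 3: 19 days after Jul 24, 2031 (when the sworn proof of loss is submitted) is Aug 12, 2031; done Jul 25, 2031 — timely.
Step 4: 24 days after Aug 15, 2031 (end of the 21-day comment period, which began when the supporting inventory is provided on Jul 25, 2031) is Sep 8, 2031; done Aug 24, 2031 — timely.
Step 5: 85 days after Jul 25, 2031 (when the supporting inventory is provided) is Oct 18, 2031; completed Oct 15, 2031, before the deadline.
Step 6: 62 days after Nov 13, 2031 (end of the 29-day comment period, which began when the examination under oath is completed on Oct 15, 2031) is Jan 14, 2032; done Nov 14, 2031 — timely.
Step 7: 36 days after Nov 14, 2031 (when the appraisal demand is filed) is Dec 20, 2031; Nov 22, 2031 is within that limit.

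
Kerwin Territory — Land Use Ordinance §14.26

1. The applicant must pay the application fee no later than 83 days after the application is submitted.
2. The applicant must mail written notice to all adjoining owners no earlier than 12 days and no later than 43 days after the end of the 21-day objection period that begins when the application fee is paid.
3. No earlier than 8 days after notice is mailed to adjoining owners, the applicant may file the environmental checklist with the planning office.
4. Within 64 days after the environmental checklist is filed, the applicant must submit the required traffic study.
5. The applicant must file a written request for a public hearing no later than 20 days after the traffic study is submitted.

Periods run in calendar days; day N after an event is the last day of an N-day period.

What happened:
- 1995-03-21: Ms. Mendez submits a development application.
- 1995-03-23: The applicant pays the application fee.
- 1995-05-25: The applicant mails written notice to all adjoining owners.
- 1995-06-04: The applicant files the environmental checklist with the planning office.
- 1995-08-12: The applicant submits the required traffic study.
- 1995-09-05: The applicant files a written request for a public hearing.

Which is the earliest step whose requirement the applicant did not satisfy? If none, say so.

Step 4

Step 1: 83 days after 1995-03-21 (when the application is submitted) is 1995-06-12; 1995-03-23 is within that limit.
Step 2: the window is 12–43 days after 1995-04-13 (end of the 21-day objection period, which began when the application fee is paid on 1995-03-23), so 1995-04-25 through 1995-05-26; done 1995-05-25, which is between those dates.
Step 3: the earliest permitted date is 8 days after 1995-05-25 (when notice is mailed to adjoining owners), i.e. 1995-06-02; 1995-06-04 is on or after that date.
Step 4: 64 days after 1995-06-04 (when the environmental checklist is filed) is 1995-08-07; not done until 1995-08-12, 5 days after the deadline.
The analysis stops there.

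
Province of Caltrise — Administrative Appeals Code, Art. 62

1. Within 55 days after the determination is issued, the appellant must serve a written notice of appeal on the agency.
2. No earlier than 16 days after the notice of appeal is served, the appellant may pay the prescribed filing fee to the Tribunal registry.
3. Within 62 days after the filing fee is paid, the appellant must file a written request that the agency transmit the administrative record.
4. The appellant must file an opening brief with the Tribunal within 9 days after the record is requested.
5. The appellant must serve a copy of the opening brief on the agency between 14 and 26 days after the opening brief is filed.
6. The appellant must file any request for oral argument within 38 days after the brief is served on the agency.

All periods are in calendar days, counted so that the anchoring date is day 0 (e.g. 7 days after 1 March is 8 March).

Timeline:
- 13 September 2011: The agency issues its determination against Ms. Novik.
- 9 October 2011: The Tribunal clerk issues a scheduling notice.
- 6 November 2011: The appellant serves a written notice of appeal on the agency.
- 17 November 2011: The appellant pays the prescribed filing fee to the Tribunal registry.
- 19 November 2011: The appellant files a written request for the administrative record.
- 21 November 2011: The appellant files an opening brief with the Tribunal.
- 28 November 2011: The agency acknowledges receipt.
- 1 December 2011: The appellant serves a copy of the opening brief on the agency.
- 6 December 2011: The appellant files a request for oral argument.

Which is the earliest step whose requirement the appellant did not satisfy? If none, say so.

(1) due by 13 September 2011 + 55 days = 7 November 2011; done 6 November 2011 — timely.
(2) permitted from 6 November 2011 + 16 days = 22 November 2011 onward; acted on 17 November 2011, 5 days prematurely.
That is the first point of non-compliance.

Step 2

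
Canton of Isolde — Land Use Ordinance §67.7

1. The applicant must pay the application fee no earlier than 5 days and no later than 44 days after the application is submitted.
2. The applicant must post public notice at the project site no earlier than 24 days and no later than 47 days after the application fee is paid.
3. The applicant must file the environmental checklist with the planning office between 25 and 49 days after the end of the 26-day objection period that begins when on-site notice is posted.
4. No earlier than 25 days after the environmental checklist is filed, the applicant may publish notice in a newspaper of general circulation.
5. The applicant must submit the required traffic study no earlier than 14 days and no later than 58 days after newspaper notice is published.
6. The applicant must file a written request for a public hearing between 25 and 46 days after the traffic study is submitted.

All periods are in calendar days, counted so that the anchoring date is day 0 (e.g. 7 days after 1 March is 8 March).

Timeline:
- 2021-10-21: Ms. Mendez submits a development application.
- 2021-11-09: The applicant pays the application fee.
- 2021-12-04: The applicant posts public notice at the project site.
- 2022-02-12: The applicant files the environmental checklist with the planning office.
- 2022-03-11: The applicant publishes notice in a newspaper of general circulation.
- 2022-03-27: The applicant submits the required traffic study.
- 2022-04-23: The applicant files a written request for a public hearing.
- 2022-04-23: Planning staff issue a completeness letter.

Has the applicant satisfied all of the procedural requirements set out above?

Yes

Step 1: the window is 5–44 days after 2021-10-21 (when the application is submitted), so 2021-10-26 through 2021-12-04; done 2021-11-09 — within the window.
Step 2: the window is 24–47 days after 2021-11-09 (when the application fee is paid), so 2021-12-03 through 2021-12-26; 2021-12-04 falls inside that range.
Step 3: the window is 25–49 days after 2021-12-30 (end of the 26-day objection period, which began when on-site notice is posted on 2021-12-04), so 2022-01-24 through 2022-02-17; done 2022-02-12 — within the window.
Step 4: the earliest permitted date is 25 days after 2022-02-12 (when the environmental checklist is filed), i.e. 2022-03-09; 2022-03-11 is on or after that date.
Step 5: the window is 14–58 days after 2022-03-11 (when newspaper notice is published), so 2022-03-25 through 2022-05-08; done 2022-03-27 — within the window.
Step 6: the window is 25–46 days after 2022-03-27 (when the traffic study is submitted), so 2022-04-21 through 2022-05-12; done 2022-04-23, which is between those dates.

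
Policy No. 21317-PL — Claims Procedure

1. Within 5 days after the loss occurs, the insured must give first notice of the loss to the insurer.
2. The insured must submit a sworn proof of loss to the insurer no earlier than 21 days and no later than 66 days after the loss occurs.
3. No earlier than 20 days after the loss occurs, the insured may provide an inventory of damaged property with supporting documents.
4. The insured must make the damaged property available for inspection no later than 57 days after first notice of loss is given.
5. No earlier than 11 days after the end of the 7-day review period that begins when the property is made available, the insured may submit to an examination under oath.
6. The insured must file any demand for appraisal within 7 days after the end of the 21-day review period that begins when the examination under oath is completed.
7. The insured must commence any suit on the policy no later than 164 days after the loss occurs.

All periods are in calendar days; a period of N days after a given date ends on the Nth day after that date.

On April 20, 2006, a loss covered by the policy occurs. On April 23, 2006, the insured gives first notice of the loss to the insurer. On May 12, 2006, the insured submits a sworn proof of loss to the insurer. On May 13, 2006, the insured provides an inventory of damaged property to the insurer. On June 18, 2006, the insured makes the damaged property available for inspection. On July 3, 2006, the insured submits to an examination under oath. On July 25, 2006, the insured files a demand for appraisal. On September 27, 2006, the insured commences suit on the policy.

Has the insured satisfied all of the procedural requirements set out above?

Step 1 — counting 5 days from April 20, 2006 (when the loss occurs) gives a deadline of April 25, 2006; April 23, 2006 is within that limit.
Step 2 — 21 and 66 days from April 20, 2006 (when the loss occurs) are May 11, 2006 and June 25, 2006 respectively; done May 12, 2006 — within the window.
Step 3 — must wait 20 days from April 20, 2006 (when the loss occurs), so not before May 10, 2006; done May 13, 2006, after the minimum wait.
Step 4 — counting 57 days from April 23, 2006 (when first notice of loss is given) gives a deadline of June 19, 2006; done June 18, 2006 — timely.
Step 5 — must wait 11 days from June 25, 2006 (end of the 7-day review period, which began when the property is made available on June 18, 2006), so not before July 6, 2006; acted on July 3, 2006, 3 days prematurely.
That is the first point of non-compliance.

No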